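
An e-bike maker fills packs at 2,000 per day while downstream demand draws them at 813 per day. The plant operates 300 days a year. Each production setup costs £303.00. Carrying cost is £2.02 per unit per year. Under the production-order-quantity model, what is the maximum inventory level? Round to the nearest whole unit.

Annual demand D = 813 × 300 = 243,900.
Production build-up factor (1 − d/p) = 1 − 813/2,000 = 0.5935.
Q* = √(2DS / (H(1 − d/p))) = √(2 × 243,900 × 303 / (2.02 × 0.5935)).
= √(147,803,400 / 1.1989) ≈ 11103.405.
Maximum inventory = Q*(1 − d/p) = 11103.405 × 0.5935 ≈ 6589.871.

I_max ≈ 6,590 packs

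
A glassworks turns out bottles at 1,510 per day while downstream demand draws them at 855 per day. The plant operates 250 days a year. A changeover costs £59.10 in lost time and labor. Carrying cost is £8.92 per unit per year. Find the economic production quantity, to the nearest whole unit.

Q* ≈ 2,555 bottles

Annual demand D = 855 × 250 = 213,750.
Production build-up factor (1 − d/p) = 1 − 855/1,510 = 0.4338.
Q* = √(2DS / (H(1 − d/p))) = √(2 × 213,750 × 59.1 / (8.92 × 0.4338)).
= √(25,265,250 / 3.8693) ≈ 2555.331.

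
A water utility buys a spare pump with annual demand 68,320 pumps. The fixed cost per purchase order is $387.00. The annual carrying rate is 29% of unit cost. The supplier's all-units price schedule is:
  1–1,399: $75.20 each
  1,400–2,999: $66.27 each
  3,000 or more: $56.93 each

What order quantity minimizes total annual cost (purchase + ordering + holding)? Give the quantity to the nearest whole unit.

Q* ≈ 3,000 pumps

Holding cost per unit per year at price C is H = 0.29·C.
For each price level, check whether its EOQ is feasible; otherwise the best quantity at that price is the breakpoint.
Tier 1 ($75.20): EOQ = 1557.2 exceeds tier's upper bound 1399, so this tier is dominated.
EOQ at $66.27 = 1658.8 (feasible in tier 2): TC = 68,320×$66.27 + (68,320/1658.8)×387 + (1658.8/2)×0.29×$66.27 = $4,559,445.19.
EOQ at $56.93 = 1789.7 < 3000, so use break Q=3000: TC = 68,320×$56.93 + (68,320/3000.0)×387 + (3000.0/2)×0.29×$56.93 = $3,923,035.43.
Lowest total cost is $3,923,035.43 at Q = 3000.0.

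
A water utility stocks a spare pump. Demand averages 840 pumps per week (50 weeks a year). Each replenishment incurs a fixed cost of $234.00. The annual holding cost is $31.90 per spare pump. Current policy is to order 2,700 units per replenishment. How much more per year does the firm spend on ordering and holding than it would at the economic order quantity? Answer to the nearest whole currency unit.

Extra cost ≈ $21,665 per year

Annual demand D = 840 × 50 = 42,000.
EOQ = √(2DS/H) = √(2 × 42,000 × 234 / 31.9) ≈ 784.97.
Cost at Q* = (D/Q*)S + (Q*/2)H = √(2DSH) ≈ $25,040.50.
Cost at Q = 2,700: (42,000/2,700)×234 + (2,700/2)×31.9 = $3,640.00 + $43,065.00 = $46,705.00.
Excess = $46,705.00 − $25,040.50 = $21,664.50.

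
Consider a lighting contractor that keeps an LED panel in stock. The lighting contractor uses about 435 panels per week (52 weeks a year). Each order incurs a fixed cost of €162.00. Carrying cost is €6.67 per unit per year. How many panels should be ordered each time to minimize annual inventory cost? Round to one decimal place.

Annual demand D = 435 × 52 = 22,620.
EOQ = √(2DS / H) = √(2 × 22,620 × 162 / 6.67).
= √(7,328,880 / 6.67) = √1,098,782.6087 ≈ 1048.228.

Q* ≈ 1,048.2 panels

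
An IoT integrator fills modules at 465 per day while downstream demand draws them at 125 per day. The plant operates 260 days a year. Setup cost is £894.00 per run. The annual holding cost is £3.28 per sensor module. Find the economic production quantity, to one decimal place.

Q* ≈ 4,922.4 modules

Annual demand D = 125 × 260 = 32,500.
Production build-up factor (1 − d/p) = 1 − 125/465 = 0.7312.
Q* = √(2DS / (H(1 − d/p))) = √(2 × 32,500 × 894 / (3.28 × 0.7312)).
= √(58,110,000 / 2.3983) ≈ 4922.384.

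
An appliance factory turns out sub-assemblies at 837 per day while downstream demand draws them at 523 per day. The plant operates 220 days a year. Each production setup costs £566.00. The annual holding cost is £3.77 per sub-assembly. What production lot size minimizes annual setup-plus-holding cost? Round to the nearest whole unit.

Q* ≈ 9,596 sub-assemblies

Annual demand D = 523 × 220 = 115,060.
Production build-up factor (1 − d/p) = 1 − 523/837 = 0.3751.
Q* = √(2DS / (H(1 − d/p))) = √(2 × 115,060 × 566 / (3.77 × 0.3751)).
= √(130,247,920 / 1.4143) ≈ 9596.495.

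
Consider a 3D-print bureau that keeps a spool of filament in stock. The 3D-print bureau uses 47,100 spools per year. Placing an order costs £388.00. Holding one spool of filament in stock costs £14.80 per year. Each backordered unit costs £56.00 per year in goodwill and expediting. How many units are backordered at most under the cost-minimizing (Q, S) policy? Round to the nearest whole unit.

With planned backorders, Q* = √(2DS/H) · √((H+B)/B).
√(2DS/H) = √(2 × 47,100 × 388 / 14.8) = 1571.486.
√((H+B)/B) = √((14.8+56)/56) = 1.1244.
Q* ≈ 1766.986.
S* = Q* · H/(H+B) = 1766.986 × 14.8/70.8 ≈ 369.370.

S* ≈ 369 spools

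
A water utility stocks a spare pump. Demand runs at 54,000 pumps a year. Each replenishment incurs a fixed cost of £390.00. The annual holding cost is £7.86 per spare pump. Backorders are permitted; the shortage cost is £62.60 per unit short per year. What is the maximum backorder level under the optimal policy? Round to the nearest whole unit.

S* ≈ 274 pumps

With planned backorders, Q* = √(2DS/H) · √((H+B)/B).
√(2DS/H) = √(2 × 54,000 × 390 / 7.86) = 2314.904.
√((H+B)/B) = √((7.86+62.6)/62.6) = 1.0609.
Q* ≈ 2455.936.
S* = Q* · H/(H+B) = 2455.936 × 7.86/70.46 ≈ 273.966.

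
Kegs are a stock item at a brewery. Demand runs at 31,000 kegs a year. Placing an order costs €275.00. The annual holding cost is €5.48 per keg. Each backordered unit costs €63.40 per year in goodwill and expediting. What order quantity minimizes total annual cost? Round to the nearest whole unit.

Q* ≈ 1,839 kegs

With planned backorders, Q* = √(2DS/H) · √((H+B)/B).
√(2DS/H) = √(2 × 31,000 × 275 / 5.48) = 1763.892.
√((H+B)/B) = √((5.48+63.4)/63.4) = 1.0423.
Q* ≈ 1838.543.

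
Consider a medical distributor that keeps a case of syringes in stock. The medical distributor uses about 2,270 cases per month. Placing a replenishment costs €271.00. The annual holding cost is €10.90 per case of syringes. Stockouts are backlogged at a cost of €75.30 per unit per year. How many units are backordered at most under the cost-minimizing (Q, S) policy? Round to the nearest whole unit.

S* ≈ 157 cases

Annual demand D = 2,270 × 12 = 27,240.
With planned backorders, Q* = √(2DS/H) · √((H+B)/B).
√(2DS/H) = √(2 × 27,240 × 271 / 10.9) = 1163.831.
√((H+B)/B) = √((10.9+75.3)/75.3) = 1.0699.
Q* ≈ 1245.220.
S* = Q* · H/(H+B) = 1245.220 × 10.9/86.2 ≈ 157.458.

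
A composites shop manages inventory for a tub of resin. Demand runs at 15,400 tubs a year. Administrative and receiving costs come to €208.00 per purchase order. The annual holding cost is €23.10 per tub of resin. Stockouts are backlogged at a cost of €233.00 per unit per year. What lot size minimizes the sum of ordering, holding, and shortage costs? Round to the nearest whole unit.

With planned backorders, Q* = √(2DS/H) · √((H+B)/B).
√(2DS/H) = √(2 × 15,400 × 208 / 23.1) = 526.624.
√((H+B)/B) = √((23.1+233)/233) = 1.0484.
Q* ≈ 552.113.

Q* ≈ 552 tubs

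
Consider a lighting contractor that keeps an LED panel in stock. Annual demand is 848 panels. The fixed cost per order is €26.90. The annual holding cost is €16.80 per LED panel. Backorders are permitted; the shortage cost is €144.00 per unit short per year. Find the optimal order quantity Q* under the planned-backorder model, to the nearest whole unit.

With planned backorders, Q* = √(2DS/H) · √((H+B)/B).
√(2DS/H) = √(2 × 848 × 26.9 / 16.8) = 52.112.
√((H+B)/B) = √((16.8+144)/144) = 1.0567.
Q* ≈ 55.068.

Q* ≈ 55 panels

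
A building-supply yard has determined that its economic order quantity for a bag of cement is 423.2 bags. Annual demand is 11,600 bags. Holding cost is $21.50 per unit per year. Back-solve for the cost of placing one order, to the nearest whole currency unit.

S ≈ $166

Invert the EOQ relation Q*² = 2DS/H.
From Q* = √(2DS/H): S = Q*²H / (2D) = 423.2² × 21.5 / (2 × 11,600) = 165.9747.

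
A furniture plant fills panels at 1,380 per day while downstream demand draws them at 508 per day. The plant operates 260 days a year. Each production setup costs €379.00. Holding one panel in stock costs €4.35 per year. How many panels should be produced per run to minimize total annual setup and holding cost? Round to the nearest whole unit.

Annual demand D = 508 × 260 = 132,080.
Production build-up factor (1 − d/p) = 1 − 508/1,380 = 0.6319.
Q* = √(2DS / (H(1 − d/p))) = √(2 × 132,080 × 379 / (4.35 × 0.6319)).
= √(100,116,640 / 2.7487) ≈ 6035.174.

Q* ≈ 6,035 panels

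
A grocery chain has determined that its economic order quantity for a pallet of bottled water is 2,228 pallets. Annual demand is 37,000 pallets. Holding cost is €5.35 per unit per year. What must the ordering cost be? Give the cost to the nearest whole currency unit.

The basic EOQ model gives Q* = √(2DS/H); rearrange for the unknown.
From Q* = √(2DS/H): S = Q*²H / (2D) = 2,228² × 5.35 / (2 × 37,000) = 358.8826.

S ≈ €359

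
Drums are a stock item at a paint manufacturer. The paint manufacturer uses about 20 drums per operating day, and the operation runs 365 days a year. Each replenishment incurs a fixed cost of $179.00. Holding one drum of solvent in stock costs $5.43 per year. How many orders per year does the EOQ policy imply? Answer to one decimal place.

Annual demand D = 20 × 365 = 7,300.
The optimal lot size = √(2DS/H) = √(2 × 7,300 × 179 / 5.43) ≈ 693.75.
Orders per year = D / Q* = 7,300 / 693.75 ≈ 10.523.

N ≈ 10.5 orders per year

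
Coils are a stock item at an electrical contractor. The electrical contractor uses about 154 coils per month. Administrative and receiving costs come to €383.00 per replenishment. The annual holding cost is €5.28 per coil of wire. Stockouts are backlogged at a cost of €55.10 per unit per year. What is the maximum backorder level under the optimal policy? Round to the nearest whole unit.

S* ≈ 47 coils

Annual demand D = 154 × 12 = 1,848.
With planned backorders, Q* = √(2DS/H) · √((H+B)/B).
√(2DS/H) = √(2 × 1,848 × 383 / 5.28) = 517.784.
√((H+B)/B) = √((5.28+55.1)/55.1) = 1.0468.
Q* ≈ 542.025.
S* = Q* · H/(H+B) = 542.025 × 5.28/60.38 ≈ 47.398.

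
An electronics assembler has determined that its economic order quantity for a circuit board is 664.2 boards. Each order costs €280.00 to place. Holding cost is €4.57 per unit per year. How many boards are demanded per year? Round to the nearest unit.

The basic EOQ model gives Q* = √(2DS/H); rearrange for the unknown.
From Q* = √(2DS/H): D = Q*²H / (2S) = 664.2² × 4.57 / (2 × 280) = 3600.194.

D ≈ 3,600 boards per year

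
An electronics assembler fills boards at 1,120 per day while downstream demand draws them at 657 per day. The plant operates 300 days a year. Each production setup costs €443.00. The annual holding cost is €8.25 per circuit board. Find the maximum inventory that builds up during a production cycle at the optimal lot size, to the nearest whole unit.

Annual demand D = 657 × 300 = 197,100.
Production build-up factor (1 − d/p) = 1 − 657/1,120 = 0.4134.
Q* = √(2DS / (H(1 − d/p))) = √(2 × 197,100 × 443 / (8.25 × 0.4134)).
= √(174,630,600 / 3.4105) ≈ 7155.693.
Maximum inventory = Q*(1 − d/p) = 7155.693 × 0.4134 ≈ 2958.112.

I_max ≈ 2,958 boards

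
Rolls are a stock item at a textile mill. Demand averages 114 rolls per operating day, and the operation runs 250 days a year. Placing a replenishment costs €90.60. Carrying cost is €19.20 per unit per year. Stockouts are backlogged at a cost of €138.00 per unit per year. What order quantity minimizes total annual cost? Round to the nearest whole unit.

Q* ≈ 554 rolls

Annual demand D = 114 × 250 = 28,500.
With planned backorders, Q* = √(2DS/H) · √((H+B)/B).
√(2DS/H) = √(2 × 28,500 × 90.6 / 19.2) = 518.622.
√((H+B)/B) = √((19.2+138)/138) = 1.0673.
Q* ≈ 553.526.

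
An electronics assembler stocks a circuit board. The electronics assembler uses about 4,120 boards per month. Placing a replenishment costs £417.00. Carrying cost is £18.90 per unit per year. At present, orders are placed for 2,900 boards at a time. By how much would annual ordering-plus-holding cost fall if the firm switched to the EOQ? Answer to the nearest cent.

Extra cost ≈ £6,598.13 per year

Annual demand D = 4,120 × 12 = 49,440.
EOQ = √(2DS/H) = √(2 × 49,440 × 417 / 18.9) ≈ 1477.04.
Cost at Q* = (D/Q*)S + (Q*/2)H = √(2DSH) ≈ £27,916.00.
Cost at Q = 2,900: (49,440/2,900)×417 + (2,900/2)×18.9 = £7,109.13 + £27,405.00 = £34,514.13.
Excess = £34,514.13 − £27,916.00 = £6,598.13.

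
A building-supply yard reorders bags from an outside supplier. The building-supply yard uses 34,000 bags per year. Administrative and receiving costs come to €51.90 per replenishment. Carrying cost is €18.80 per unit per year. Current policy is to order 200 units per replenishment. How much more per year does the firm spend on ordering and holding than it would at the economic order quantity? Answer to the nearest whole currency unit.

EOQ = √(2DS/H) = √(2 × 34,000 × 51.9 / 18.8) ≈ 433.27.
Cost at Q* = (D/Q*)S + (Q*/2)H = √(2DSH) ≈ €8,145.49.
Cost at Q = 200: (34,000/200)×51.9 + (200/2)×18.8 = €8,823.00 + €1,880.00 = €10,703.00.
Excess = €10,703.00 − €8,145.49 = €2,557.51.

Extra cost ≈ €2,558 per year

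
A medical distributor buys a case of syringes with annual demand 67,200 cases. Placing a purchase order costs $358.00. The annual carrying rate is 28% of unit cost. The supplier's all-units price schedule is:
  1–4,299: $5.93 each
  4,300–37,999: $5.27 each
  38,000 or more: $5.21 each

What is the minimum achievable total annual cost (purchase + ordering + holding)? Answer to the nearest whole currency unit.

TC* ≈ $362,570

Holding cost per unit per year at price C is H = 0.28·C.
For each price level, check whether its EOQ is feasible; otherwise the best quantity at that price is the breakpoint.
Tier 1 ($5.93): EOQ = 5383.1 exceeds tier's upper bound 4299, so this tier is dominated.
EOQ at $5.27 = 5710.3 (feasible in tier 2): TC = 67,200×$5.27 + (67,200/5710.3)×358 + (5710.3/2)×0.28×$5.27 = $362,570.08.
EOQ at $5.21 = 5743.1 < 38000, so use break Q=38000: TC = 67,200×$5.21 + (67,200/38000.0)×358 + (38000.0/2)×0.28×$5.21 = $378,462.29.
Lowest total cost among the candidates is at Q = 5710.3.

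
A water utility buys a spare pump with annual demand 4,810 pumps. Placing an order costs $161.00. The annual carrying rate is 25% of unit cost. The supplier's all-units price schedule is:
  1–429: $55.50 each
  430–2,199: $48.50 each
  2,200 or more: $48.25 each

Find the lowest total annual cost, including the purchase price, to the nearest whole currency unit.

TC* ≈ $237,693

Holding cost per unit per year at price C is H = 0.25·C.
Candidates are each tier's EOQ (if it falls in that tier) and each price-break quantity.
EOQ at $55.50 = 334.1 (feasible in tier 1): TC = 4,810×$55.50 + (4,810/334.1)×161 + (334.1/2)×0.25×$55.50 = $271,590.72.
EOQ at $48.50 = 357.4 < 430, so use break Q=430: TC = 4,810×$48.50 + (4,810/430.0)×161 + (430.0/2)×0.25×$48.50 = $237,692.83.
EOQ at $48.25 = 358.3 < 2200, so use break Q=2200: TC = 4,810×$48.25 + (4,810/2200.0)×161 + (2200.0/2)×0.25×$48.25 = $245,703.25.
Lowest total cost among the candidates is at Q = 430.0.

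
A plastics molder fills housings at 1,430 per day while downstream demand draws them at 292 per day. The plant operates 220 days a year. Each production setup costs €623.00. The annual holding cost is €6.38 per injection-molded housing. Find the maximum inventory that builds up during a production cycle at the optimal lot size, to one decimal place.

I_max ≈ 3,159.8 housings

Annual demand D = 292 × 220 = 64,240.
Production build-up factor (1 − d/p) = 1 − 292/1,430 = 0.7958.
Q* = √(2DS / (H(1 − d/p))) = √(2 × 64,240 × 623 / (6.38 × 0.7958)).
= √(80,043,040 / 5.0772) ≈ 3970.529.
Maximum inventory = Q*(1 − d/p) = 3970.529 × 0.7958 ≈ 3159.763.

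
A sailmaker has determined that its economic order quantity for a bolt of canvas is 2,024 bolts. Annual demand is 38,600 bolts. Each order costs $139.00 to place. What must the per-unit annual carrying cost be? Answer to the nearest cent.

The basic EOQ model gives Q* = √(2DS/H); rearrange for the unknown.
From Q* = √(2DS/H): H = 2DS / Q*² = 2 × 38,600 × 139 / 2,024² = 2.6195.

H ≈ $2.62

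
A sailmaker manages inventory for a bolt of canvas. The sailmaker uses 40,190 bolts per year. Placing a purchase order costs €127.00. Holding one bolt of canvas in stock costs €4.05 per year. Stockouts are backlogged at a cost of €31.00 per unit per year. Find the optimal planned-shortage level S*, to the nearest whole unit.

S* ≈ 195 bolts

With planned backorders, Q* = √(2DS/H) · √((H+B)/B).
√(2DS/H) = √(2 × 40,190 × 127 / 4.05) = 1587.627.
√((H+B)/B) = √((4.05+31)/31) = 1.0633.
Q* ≈ 1688.152.
S* = Q* · H/(H+B) = 1688.152 × 4.05/35.05 ≈ 195.065.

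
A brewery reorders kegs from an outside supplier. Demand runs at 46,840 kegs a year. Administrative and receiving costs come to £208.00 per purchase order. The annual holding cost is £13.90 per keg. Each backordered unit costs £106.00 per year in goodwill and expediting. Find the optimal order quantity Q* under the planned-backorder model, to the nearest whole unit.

Q* ≈ 1,259 kegs

With planned backorders, Q* = √(2DS/H) · √((H+B)/B).
√(2DS/H) = √(2 × 46,840 × 208 / 13.9) = 1183.989.
√((H+B)/B) = √((13.9+106)/106) = 1.0635.
Q* ≈ 1259.228.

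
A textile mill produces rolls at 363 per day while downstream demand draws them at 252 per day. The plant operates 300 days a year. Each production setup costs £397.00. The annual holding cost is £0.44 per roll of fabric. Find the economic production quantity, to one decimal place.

Annual demand D = 252 × 300 = 75,600.
Production build-up factor (1 − d/p) = 1 − 252/363 = 0.3058.
Q* = √(2DS / (H(1 − d/p))) = √(2 × 75,600 × 397 / (0.44 × 0.3058)).
= √(60,026,400 / 0.1345) ≈ 21122.078.

Q* ≈ 21,122.1 rolls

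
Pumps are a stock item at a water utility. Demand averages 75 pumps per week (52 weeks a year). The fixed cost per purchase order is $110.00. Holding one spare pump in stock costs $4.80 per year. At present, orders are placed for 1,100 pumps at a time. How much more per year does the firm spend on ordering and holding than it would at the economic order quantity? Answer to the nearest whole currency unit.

Extra cost ≈ $1,001 per year

Annual demand D = 75 × 52 = 3,900.
EOQ = √(2DS/H) = √(2 × 3,900 × 110 / 4.8) ≈ 422.79.
Cost at Q* = (D/Q*)S + (Q*/2)H = √(2DSH) ≈ $2,029.38.
Cost at Q = 1,100: (3,900/1,100)×110 + (1,100/2)×4.8 = $390.00 + $2,640.00 = $3,030.00.
Excess = $3,030.00 − $2,029.38 = $1,000.62.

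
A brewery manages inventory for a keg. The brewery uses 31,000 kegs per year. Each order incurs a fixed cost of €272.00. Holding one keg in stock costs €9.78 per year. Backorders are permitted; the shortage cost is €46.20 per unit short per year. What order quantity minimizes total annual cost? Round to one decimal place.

Q* ≈ 1,445.5 kegs

With planned backorders, Q* = √(2DS/H) · √((H+B)/B).
√(2DS/H) = √(2 × 31,000 × 272 / 9.78) = 1313.140.
√((H+B)/B) = √((9.78+46.2)/46.2) = 1.1008.
Q* ≈ 1445.461.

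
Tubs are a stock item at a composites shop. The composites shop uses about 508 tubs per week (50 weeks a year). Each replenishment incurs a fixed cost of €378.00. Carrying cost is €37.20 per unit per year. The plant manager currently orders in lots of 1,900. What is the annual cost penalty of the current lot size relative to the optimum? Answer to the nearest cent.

Extra cost ≈ €13,666.32 per year

Annual demand D = 508 × 50 = 25,400.
EOQ = √(2DS/H) = √(2 × 25,400 × 378 / 37.2) ≈ 718.47.
Cost at Q* = (D/Q*)S + (Q*/2)H = √(2DSH) ≈ €26,726.94.
Cost at Q = 1,900: (25,400/1,900)×378 + (1,900/2)×37.2 = €5,053.26 + €35,340.00 = €40,393.26.
Excess = €40,393.26 − €26,726.94 = €13,666.32.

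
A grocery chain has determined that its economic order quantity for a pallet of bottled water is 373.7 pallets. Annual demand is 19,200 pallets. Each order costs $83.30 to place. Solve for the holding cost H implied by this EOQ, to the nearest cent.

H ≈ $22.90

Squaring Q* = √(2DS/H) gives Q*² = 2DS/H.
From Q* = √(2DS/H): H = 2DS / Q*² = 2 × 19,200 × 83.3 / 373.7² = 22.9050.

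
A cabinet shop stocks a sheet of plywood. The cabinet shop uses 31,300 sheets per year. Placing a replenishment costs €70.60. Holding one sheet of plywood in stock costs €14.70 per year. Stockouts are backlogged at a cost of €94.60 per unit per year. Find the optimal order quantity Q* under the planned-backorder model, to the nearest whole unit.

Q* ≈ 589 sheets

With planned backorders, Q* = √(2DS/H) · √((H+B)/B).
√(2DS/H) = √(2 × 31,300 × 70.6 / 14.7) = 548.316.
√((H+B)/B) = √((14.7+94.6)/94.6) = 1.0749.
Q* ≈ 589.380.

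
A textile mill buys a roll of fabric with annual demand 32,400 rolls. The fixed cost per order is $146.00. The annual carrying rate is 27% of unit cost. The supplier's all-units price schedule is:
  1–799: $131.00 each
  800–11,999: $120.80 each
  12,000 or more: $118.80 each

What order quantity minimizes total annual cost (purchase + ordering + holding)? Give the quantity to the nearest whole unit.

Holding cost per unit per year at price C is H = 0.27·C.
Candidates are each tier's EOQ (if it falls in that tier) and each price-break quantity.
EOQ at $131.00 = 517.2 (feasible in tier 1): TC = 32,400×$131.00 + (32,400/517.2)×146 + (517.2/2)×0.27×$131.00 = $4,262,692.85.
EOQ at $120.80 = 538.6 < 800, so use break Q=800: TC = 32,400×$120.80 + (32,400/800.0)×146 + (800.0/2)×0.27×$120.80 = $3,932,879.40.
EOQ at $118.80 = 543.1 < 12000, so use break Q=12000: TC = 32,400×$118.80 + (32,400/12000.0)×146 + (12000.0/2)×0.27×$118.80 = $4,041,970.20.
Lowest total cost is $3,932,879.40 at Q = 800.0.

Q* ≈ 800 rolls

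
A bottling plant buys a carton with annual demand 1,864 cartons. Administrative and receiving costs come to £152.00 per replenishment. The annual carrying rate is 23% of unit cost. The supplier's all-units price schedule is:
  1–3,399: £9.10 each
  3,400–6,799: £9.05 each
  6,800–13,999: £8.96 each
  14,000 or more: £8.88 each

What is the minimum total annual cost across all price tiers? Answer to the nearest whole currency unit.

TC* ≈ £18,051

Holding cost per unit per year at price C is H = 0.23·C.
For each price level, check whether its EOQ is feasible; otherwise the best quantity at that price is the breakpoint.
EOQ at £9.10 = 520.3 (feasible in tier 1): TC = 1,864×£9.10 + (1,864/520.3)×152 + (520.3/2)×0.23×£9.10 = £18,051.44.
EOQ at £9.05 = 521.8 < 3400, so use break Q=3400: TC = 1,864×£9.05 + (1,864/3400.0)×152 + (3400.0/2)×0.23×£9.05 = £20,491.08.
EOQ at £8.96 = 524.4 < 6800, so use break Q=6800: TC = 1,864×£8.96 + (1,864/6800.0)×152 + (6800.0/2)×0.23×£8.96 = £23,749.83.
EOQ at £8.88 = 526.7 < 14000, so use break Q=14000: TC = 1,864×£8.88 + (1,864/14000.0)×152 + (14000.0/2)×0.23×£8.88 = £30,869.36.
Lowest total cost among the candidates is at Q = 520.3.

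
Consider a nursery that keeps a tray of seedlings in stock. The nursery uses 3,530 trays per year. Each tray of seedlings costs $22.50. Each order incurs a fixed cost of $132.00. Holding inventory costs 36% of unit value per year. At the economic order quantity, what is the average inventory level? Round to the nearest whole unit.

Average inventory ≈ 170 trays

Holding cost H = 0.36 × $22.50 = $8.1000 per unit per year.
The optimal lot size = √(2DS/H) = √(2 × 3,530 × 132 / 8.1) ≈ 339.19.
Average inventory = Q*/2 ≈ 339.19 / 2 = 169.596.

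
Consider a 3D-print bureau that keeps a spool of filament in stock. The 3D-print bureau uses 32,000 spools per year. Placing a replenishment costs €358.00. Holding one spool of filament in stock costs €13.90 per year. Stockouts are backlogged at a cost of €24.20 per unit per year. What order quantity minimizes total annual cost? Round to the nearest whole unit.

With planned backorders, Q* = √(2DS/H) · √((H+B)/B).
√(2DS/H) = √(2 × 32,000 × 358 / 13.9) = 1283.879.
√((H+B)/B) = √((13.9+24.2)/24.2) = 1.2547.
Q* ≈ 1610.938.

Q* ≈ 1,611 spools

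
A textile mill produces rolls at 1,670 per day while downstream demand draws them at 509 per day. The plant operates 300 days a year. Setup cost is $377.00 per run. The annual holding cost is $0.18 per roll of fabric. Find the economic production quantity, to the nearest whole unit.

Q* ≈ 30,333 rolls

Annual demand D = 509 × 300 = 152,700.
Production build-up factor (1 − d/p) = 1 − 509/1,670 = 0.6952.
Q* = √(2DS / (H(1 − d/p))) = √(2 × 152,700 × 377 / (0.18 × 0.6952)).
= √(115,135,800 / 0.1251) ≈ 30332.700.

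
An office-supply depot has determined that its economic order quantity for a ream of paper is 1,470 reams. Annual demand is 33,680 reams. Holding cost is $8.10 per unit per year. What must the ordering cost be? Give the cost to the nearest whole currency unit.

Squaring Q* = √(2DS/H) gives Q*² = 2DS/H.
From Q* = √(2DS/H): S = Q*²H / (2D) = 1,470² × 8.1 / (2 × 33,680) = 259.8469.

S ≈ $260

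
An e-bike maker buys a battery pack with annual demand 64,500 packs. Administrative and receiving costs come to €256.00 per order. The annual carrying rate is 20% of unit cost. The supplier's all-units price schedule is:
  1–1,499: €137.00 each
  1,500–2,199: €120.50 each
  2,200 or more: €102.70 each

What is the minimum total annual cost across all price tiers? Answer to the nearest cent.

Holding cost per unit per year at price C is H = 0.20·C.
For each price level, check whether its EOQ is feasible; otherwise the best quantity at that price is the breakpoint.
EOQ at €137.00 = 1097.8 (feasible in tier 1): TC = 64,500×€137.00 + (64,500/1097.8)×256 + (1097.8/2)×0.20×€137.00 = €8,866,580.85.
EOQ at €120.50 = 1170.6 < 1500, so use break Q=1500: TC = 64,500×€120.50 + (64,500/1500.0)×256 + (1500.0/2)×0.20×€120.50 = €7,801,333.00.
EOQ at €102.70 = 1268.0 < 2200, so use break Q=2200: TC = 64,500×€102.70 + (64,500/2200.0)×256 + (2200.0/2)×0.20×€102.70 = €6,654,249.45.
Lowest total cost among the candidates is at Q = 2200.0.

TC* ≈ €6,654,249.45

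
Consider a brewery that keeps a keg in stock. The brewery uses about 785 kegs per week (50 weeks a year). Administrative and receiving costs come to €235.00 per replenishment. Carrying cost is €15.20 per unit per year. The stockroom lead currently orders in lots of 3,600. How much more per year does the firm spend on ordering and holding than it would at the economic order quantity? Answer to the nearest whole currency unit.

Extra cost ≈ €13,177 per year

Annual demand D = 785 × 50 = 39,250.
EOQ = √(2DS/H) = √(2 × 39,250 × 235 / 15.2) ≈ 1101.66.
Cost at Q* = (D/Q*)S + (Q*/2)H = √(2DSH) ≈ €16,745.21.
Cost at Q = 3,600: (39,250/3,600)×235 + (3,600/2)×15.2 = €2,562.15 + €27,360.00 = €29,922.15.
Excess = €29,922.15 − €16,745.21 = €13,176.94.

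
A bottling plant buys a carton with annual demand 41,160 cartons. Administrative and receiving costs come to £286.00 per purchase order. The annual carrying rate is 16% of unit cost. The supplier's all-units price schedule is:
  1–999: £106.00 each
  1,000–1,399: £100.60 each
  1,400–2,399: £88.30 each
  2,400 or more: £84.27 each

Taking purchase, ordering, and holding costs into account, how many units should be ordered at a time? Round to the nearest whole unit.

Holding cost per unit per year at price C is H = 0.16·C.
Candidates are each tier's EOQ (if it falls in that tier) and each price-break quantity.
Tier 1 (£106.00): EOQ = 1178.2 exceeds tier's upper bound 999, so this tier is dominated.
EOQ at £100.60 = 1209.4 (feasible in tier 2): TC = 41,160×£100.60 + (41,160/1209.4)×286 + (1209.4/2)×0.16×£100.60 = £4,160,162.81.
EOQ at £88.30 = 1290.9 < 1400, so use break Q=1400: TC = 41,160×£88.30 + (41,160/1400.0)×286 + (1400.0/2)×0.16×£88.30 = £3,652,726.00.
EOQ at £84.27 = 1321.4 < 2400, so use break Q=2400: TC = 41,160×£84.27 + (41,160/2400.0)×286 + (2400.0/2)×0.16×£84.27 = £3,489,637.94.
Lowest total cost is £3,489,637.94 at Q = 2400.0.

Q* ≈ 2,400 cartons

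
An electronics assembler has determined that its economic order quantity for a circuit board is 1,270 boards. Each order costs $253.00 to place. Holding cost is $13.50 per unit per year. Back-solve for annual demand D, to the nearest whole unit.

Squaring Q* = √(2DS/H) gives Q*² = 2DS/H.
From Q* = √(2DS/H): D = Q*²H / (2S) = 1,270² × 13.5 / (2 × 253) = 43031.917.

D ≈ 43,032 boards per year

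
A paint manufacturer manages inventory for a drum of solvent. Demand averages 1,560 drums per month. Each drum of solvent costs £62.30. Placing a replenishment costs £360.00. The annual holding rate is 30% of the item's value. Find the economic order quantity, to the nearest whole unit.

Q* ≈ 849 drums

Annual demand D = 1,560 × 12 = 18,720.
Holding cost H = 0.30 × £62.30 = £18.6900 per unit per year.
EOQ = √(2DS / H) = √(2 × 18,720 × 360 / 18.69).
= √(13,478,400 / 18.69) = √721,155.6982 ≈ 849.209.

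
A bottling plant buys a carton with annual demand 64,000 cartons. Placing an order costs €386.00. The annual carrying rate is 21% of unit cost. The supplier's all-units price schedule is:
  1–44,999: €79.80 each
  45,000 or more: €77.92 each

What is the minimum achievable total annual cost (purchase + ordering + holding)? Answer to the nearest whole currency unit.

TC* ≈ €5,135,975

Holding cost per unit per year at price C is H = 0.21·C.
Evaluate total cost at each tier's feasible EOQ or, if the EOQ is below the tier, at the tier's minimum quantity.
EOQ at €79.80 = 1717.1 (feasible in tier 1): TC = 64,000×€79.80 + (64,000/1717.1)×386 + (1717.1/2)×0.21×€79.80 = €5,135,974.63.
EOQ at €77.92 = 1737.7 < 45000, so use break Q=45000: TC = 64,000×€77.92 + (64,000/45000.0)×386 + (45000.0/2)×0.21×€77.92 = €5,355,600.98.
Lowest total cost among the candidates is at Q = 1717.1.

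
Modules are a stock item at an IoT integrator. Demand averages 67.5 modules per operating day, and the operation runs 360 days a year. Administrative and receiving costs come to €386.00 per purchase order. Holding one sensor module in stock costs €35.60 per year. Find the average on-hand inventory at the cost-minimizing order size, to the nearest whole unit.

Average inventory ≈ 363 modules

Annual demand D = 67.5 × 360 = 24,300.
The optimal lot size = √(2DS/H) = √(2 × 24,300 × 386 / 35.6) ≈ 725.92.
Average inventory = Q*/2 ≈ 725.92 / 2 = 362.958.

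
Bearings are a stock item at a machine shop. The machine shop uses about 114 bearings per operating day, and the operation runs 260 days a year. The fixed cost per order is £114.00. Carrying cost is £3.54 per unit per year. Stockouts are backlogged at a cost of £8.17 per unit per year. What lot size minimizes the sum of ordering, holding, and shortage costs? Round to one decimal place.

Annual demand D = 114 × 260 = 29,640.
With planned backorders, Q* = √(2DS/H) · √((H+B)/B).
√(2DS/H) = √(2 × 29,640 × 114 / 3.54) = 1381.672.
√((H+B)/B) = √((3.54+8.17)/8.17) = 1.1972.
Q* ≈ 1654.140.

Q* ≈ 1,654.1 bearings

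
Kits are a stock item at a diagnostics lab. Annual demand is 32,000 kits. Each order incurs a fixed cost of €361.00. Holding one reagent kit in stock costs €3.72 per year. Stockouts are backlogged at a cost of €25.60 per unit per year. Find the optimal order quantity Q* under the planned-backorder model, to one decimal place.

Q* ≈ 2,667.1 kits

With planned backorders, Q* = √(2DS/H) · √((H+B)/B).
√(2DS/H) = √(2 × 32,000 × 361 / 3.72) = 2492.138.
√((H+B)/B) = √((3.72+25.6)/25.6) = 1.0702.
Q* ≈ 2667.068.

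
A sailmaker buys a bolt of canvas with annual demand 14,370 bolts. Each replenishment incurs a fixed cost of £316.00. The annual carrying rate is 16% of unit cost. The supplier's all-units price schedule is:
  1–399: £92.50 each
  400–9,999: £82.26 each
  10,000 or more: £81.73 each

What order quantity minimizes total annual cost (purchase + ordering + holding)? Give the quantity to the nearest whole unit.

Holding cost per unit per year at price C is H = 0.16·C.
For each price level, check whether its EOQ is feasible; otherwise the best quantity at that price is the breakpoint.
Tier 1 (£92.50): EOQ = 783.4 exceeds tier's upper bound 399, so this tier is dominated.
EOQ at £82.26 = 830.7 (feasible in tier 2): TC = 14,370×£82.26 + (14,370/830.7)×316 + (830.7/2)×0.16×£82.26 = £1,193,009.25.
EOQ at £81.73 = 833.4 < 10000, so use break Q=10000: TC = 14,370×£81.73 + (14,370/10000.0)×316 + (10000.0/2)×0.16×£81.73 = £1,240,298.19.
Lowest total cost is £1,193,009.25 at Q = 830.7.

Q* ≈ 831 bolts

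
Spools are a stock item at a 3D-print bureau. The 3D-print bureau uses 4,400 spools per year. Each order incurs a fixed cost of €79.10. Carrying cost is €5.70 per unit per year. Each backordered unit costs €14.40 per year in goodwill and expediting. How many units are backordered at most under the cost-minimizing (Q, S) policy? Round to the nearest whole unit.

With planned backorders, Q* = √(2DS/H) · √((H+B)/B).
√(2DS/H) = √(2 × 4,400 × 79.1 / 5.7) = 349.456.
√((H+B)/B) = √((5.7+14.4)/14.4) = 1.1815.
Q* ≈ 412.866.
S* = Q* · H/(H+B) = 412.866 × 5.7/20.1 ≈ 117.081.

S* ≈ 117 spools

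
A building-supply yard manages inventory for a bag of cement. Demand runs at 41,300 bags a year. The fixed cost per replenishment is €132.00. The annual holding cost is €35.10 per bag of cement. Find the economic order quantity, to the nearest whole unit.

EOQ = √(2DS / H) = √(2 × 41,300 × 132 / 35.1).
= √(10,903,200 / 35.1) = √310,632.4786 ≈ 557.344.

Q* ≈ 557 bags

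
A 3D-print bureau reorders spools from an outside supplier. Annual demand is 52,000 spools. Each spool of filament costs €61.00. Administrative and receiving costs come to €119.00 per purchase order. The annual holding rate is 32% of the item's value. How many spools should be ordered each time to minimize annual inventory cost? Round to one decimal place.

Holding cost H = 0.32 × €61.00 = €19.5200 per unit per year.
EOQ = √(2DS / H) = √(2 × 52,000 × 119 / 19.52).
= √(12,376,000 / 19.52) = √634,016.3934 ≈ 796.251.

Q* ≈ 796.3 spools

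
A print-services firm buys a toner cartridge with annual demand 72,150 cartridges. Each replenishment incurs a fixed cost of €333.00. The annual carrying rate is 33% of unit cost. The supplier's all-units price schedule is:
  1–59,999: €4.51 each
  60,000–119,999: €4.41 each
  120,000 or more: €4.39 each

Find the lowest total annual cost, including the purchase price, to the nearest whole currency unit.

Holding cost per unit per year at price C is H = 0.33·C.
Candidates are each tier's EOQ (if it falls in that tier) and each price-break quantity.
EOQ at €4.51 = 5682.1 (feasible in tier 1): TC = 72,150×€4.51 + (72,150/5682.1)×333 + (5682.1/2)×0.33×€4.51 = €333,853.19.
EOQ at €4.41 = 5746.2 < 60000, so use break Q=60000: TC = 72,150×€4.41 + (72,150/60000.0)×333 + (60000.0/2)×0.33×€4.41 = €362,240.93.
EOQ at €4.39 = 5759.3 < 120000, so use break Q=120000: TC = 72,150×€4.39 + (72,150/120000.0)×333 + (120000.0/2)×0.33×€4.39 = €403,860.72.
Lowest total cost among the candidates is at Q = 5682.1.

TC* ≈ €333,853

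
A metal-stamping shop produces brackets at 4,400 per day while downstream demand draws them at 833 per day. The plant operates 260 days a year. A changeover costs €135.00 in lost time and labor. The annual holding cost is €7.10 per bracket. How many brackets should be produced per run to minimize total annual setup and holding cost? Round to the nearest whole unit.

Q* ≈ 3,187 brackets

Annual demand D = 833 × 260 = 216,580.
Production build-up factor (1 − d/p) = 1 − 833/4,400 = 0.8107.
Q* = √(2DS / (H(1 − d/p))) = √(2 × 216,580 × 135 / (7.1 × 0.8107)).
= √(58,476,600 / 5.7558) ≈ 3187.401.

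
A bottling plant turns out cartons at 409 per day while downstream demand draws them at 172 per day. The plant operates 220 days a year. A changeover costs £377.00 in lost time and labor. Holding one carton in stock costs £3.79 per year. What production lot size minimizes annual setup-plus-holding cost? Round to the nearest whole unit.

Annual demand D = 172 × 220 = 37,840.
Production build-up factor (1 − d/p) = 1 − 172/409 = 0.5795.
Q* = √(2DS / (H(1 − d/p))) = √(2 × 37,840 × 377 / (3.79 × 0.5795)).
= √(28,531,360 / 2.1962) ≈ 3604.368.

Q* ≈ 3,604 cartons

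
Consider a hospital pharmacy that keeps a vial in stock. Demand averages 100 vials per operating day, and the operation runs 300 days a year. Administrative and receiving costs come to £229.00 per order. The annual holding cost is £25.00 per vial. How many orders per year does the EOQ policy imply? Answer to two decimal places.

N ≈ 40.47 orders per year

Annual demand D = 100 × 300 = 30,000.
Q* = √(2DS/H) = √(2 × 30,000 × 229 / 25) ≈ 741.35.
Orders per year = D / Q* = 30,000 / 741.35 ≈ 40.467.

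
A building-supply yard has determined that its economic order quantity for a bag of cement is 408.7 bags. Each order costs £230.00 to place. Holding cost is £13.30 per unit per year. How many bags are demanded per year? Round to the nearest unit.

D ≈ 4,830 bags per year

The basic EOQ model gives Q* = √(2DS/H); rearrange for the unknown.
From Q* = √(2DS/H): D = Q*²H / (2S) = 408.7² × 13.3 / (2 × 230) = 4829.510.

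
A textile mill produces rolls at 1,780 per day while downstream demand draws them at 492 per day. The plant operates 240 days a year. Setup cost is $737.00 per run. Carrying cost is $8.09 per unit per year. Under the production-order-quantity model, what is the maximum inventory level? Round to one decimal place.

I_max ≈ 3,945.6 rolls

Annual demand D = 492 × 240 = 118,080.
Production build-up factor (1 − d/p) = 1 − 492/1,780 = 0.7236.
Q* = √(2DS / (H(1 − d/p))) = √(2 × 118,080 × 737 / (8.09 × 0.7236)).
= √(174,049,920 / 5.8539) ≈ 5452.739.
Maximum inventory = Q*(1 − d/p) = 5452.739 × 0.7236 ≈ 3945.578.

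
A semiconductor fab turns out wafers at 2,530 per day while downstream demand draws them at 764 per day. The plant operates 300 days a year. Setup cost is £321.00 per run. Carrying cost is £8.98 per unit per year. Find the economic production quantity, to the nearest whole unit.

Q* ≈ 4,845 wafers

Annual demand D = 764 × 300 = 229,200.
Production build-up factor (1 − d/p) = 1 − 764/2,530 = 0.6980.
Q* = √(2DS / (H(1 − d/p))) = √(2 × 229,200 × 321 / (8.98 × 0.6980)).
= √(147,146,400 / 6.2683) ≈ 4845.087.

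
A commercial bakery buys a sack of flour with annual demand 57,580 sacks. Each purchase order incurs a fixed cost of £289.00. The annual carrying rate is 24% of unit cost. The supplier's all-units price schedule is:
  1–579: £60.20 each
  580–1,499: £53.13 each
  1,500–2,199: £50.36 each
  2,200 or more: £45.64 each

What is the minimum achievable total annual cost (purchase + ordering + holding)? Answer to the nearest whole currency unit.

Holding cost per unit per year at price C is H = 0.24·C.
Evaluate total cost at each tier's feasible EOQ or, if the EOQ is below the tier, at the tier's minimum quantity.
Tier 1 (£60.20): EOQ = 1517.7 exceeds tier's upper bound 579, so this tier is dominated.
Tier 2 (£53.13): EOQ = 1615.6 exceeds tier's upper bound 1499, so this tier is dominated.
EOQ at £50.36 = 1659.4 (feasible in tier 3): TC = 57,580×£50.36 + (57,580/1659.4)×289 + (1659.4/2)×0.24×£50.36 = £2,919,784.98.
EOQ at £45.64 = 1743.1 < 2200, so use break Q=2200: TC = 57,580×£45.64 + (57,580/2200.0)×289 + (2200.0/2)×0.24×£45.64 = £2,647,564.08.
Lowest total cost among the candidates is at Q = 2200.0.

TC* ≈ £2,647,564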